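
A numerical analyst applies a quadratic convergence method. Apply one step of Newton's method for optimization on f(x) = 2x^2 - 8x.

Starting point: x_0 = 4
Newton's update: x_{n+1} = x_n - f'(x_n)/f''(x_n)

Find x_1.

f(x) = 2x^2 - 8x
f'(x) = 4x + (-8), f''(x) = 4
Newton step: x_1 = x_0 - f'(x_0)/f''(x_0)
f'(4) = 8
x_1 = 4 - 8/4 = 2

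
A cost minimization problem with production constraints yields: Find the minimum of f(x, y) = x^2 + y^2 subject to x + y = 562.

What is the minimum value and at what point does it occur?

Substitute y = 562 - x into f(x,y) = x^2 + y^2:
g(x) = x^2 + (562 - x)^2 = 2x^2 - 1124x + 315844
g'(x) = 4x - 1124 = 0  =>  x = 281
y = 562 - 281 = 281
Minimum value = 281^2 + 281^2 = 157922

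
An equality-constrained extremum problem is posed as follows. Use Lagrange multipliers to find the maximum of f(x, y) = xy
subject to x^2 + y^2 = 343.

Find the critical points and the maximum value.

Lagrange conditions: y = 2*lambda*x and x = 2*lambda*y
If x = 0 then y = 0, violating the constraint, so x, y != 0.
Dividing: y/x = x/y => x^2 = y^2 => y = x or y = -x
Constraint: 2x^2 = 343 => x^2 = 343/2 => x = +/-sqrt(343/2)
Critical points: (sqrt(343/2), sqrt(343/2)), (-sqrt(343/2), -sqrt(343/2)), (sqrt(343/2), -sqrt(343/2)), (-sqrt(343/2), sqrt(343/2))
  y = x:  xy = x^2 = 343/2  at (sqrt(343/2), sqrt(343/2)) and (-sqrt(343/2), -sqrt(343/2))
  y = -x: xy = -x^2 = -343/2 at (sqrt(343/2), -sqrt(343/2)) and (-sqrt(343/2), sqrt(343/2))
Maximum xy = 343/2 at (sqrt(343/2), sqrt(343/2)) and (-sqrt(343/2), -sqrt(343/2))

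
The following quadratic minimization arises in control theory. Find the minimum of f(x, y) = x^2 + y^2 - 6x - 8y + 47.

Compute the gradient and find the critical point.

f(x,y) = x^2 + y^2 - 6x - 8y + 47
df/dx = 2x + (-6) = 0  =>  x = 3
df/dy = 2y + (-8) = 0  =>  y = 4
f(3, 4) = 1*(3)^2 + 1*(4)^2 + -6*(3) + -8*(4) + 47 = 22
Hessian is diagonal with entries 2, 2 > 0, so this is a minimum.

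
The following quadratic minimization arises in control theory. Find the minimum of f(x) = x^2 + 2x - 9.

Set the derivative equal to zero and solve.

f(x) = x^2 + 2x - 9
f'(x) = 2x + (2) = 0
x = -2/2 = -1
f(-1) = -10
Since f''(x) = 2 > 0, this is a minimum.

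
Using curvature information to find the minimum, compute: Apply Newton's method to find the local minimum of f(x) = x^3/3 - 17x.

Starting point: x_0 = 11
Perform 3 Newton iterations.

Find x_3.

f(x) = x^3/3 - 17x
f'(x) = x^2 - 17, f''(x) = 2x
Newton update: x_{n+1} = x_n - (x_n^2 - 17)/(2*x_n)
Step 1: x_0 = 11, f'=104, f''=22, x_1 = 69/11
Step 2: x_1 = 69/11, f'=2704/121, f''=138/11, x_2 = 3409/759
Step 3: x_2 = 3409/759, f'=1827904/576081, f''=6818/759, x_3 = 10707329/2587431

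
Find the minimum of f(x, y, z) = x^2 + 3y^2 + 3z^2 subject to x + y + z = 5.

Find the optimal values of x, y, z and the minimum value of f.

Using Lagrange multipliers on f = x^2 + 3y^2 + 3z^2 with constraint x + y + z = 5:
Conditions: 2*1*x = lambda, 2*3*y = lambda, 2*3*z = lambda
So x = lambda/2, y = lambda/6, z = lambda/6
Substituting into constraint: lambda * (5/6) = 5
lambda = 6
x = 3, y = 1, z = 1
Minimum value = 15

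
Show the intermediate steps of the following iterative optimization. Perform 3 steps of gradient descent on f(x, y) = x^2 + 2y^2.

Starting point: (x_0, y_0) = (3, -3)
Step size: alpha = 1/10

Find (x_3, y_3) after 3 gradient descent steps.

f(x,y) = x^2 + 2y^2
grad_x = 2x + 0y, grad_y = 4y + 0x
Step 1: grad = (6, -12), (12/5, -9/5)
Step 2: grad = (24/5, -36/5), (48/25, -27/25)
Step 3: grad = (96/25, -108/25), (192/125, -81/125)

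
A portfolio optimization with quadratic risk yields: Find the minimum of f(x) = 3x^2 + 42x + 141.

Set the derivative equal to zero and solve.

f(x) = 3x^2 + 42x + 141
f'(x) = 6x + (42) = 0
x = -42/6 = -7
f(-7) = -6
Since f''(x) = 6 > 0, this is a minimum.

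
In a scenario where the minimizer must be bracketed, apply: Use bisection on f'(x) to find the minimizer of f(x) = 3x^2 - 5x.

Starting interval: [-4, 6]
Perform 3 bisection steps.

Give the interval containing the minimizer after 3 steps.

Finding critical point of f(x) = 3x^2 - 5x using bisection on f'(x) = 6x + -5.
f'(x) = 0 when x = 5/6.
Starting interval: [-4, 6]
Step 1: mid = 1, f'(mid) = 1, new interval = [-4, 1]
Step 2: mid = -3/2, f'(mid) = -14, new interval = [-3/2, 1]
Step 3: mid = -1/4, f'(mid) = -13/2, new interval = [-1/4, 1]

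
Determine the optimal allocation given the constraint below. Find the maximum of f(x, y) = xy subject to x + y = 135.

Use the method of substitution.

Substitute y = 135 - x into f(x,y) = xy:
g(x) = x(135 - x) = 135x - x^2
g'(x) = 135 - 2x = 0  =>  x = 135/2
y = 135 - 135/2 = 135/2
Maximum value = (135/2) * (135/2) = 18225/4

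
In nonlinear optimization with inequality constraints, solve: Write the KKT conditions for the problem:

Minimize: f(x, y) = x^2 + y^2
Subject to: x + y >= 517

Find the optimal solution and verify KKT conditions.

KKT conditions for min x^2 + y^2 s.t. x + y >= 517:
Stationarity: 2x = mu, 2y = mu
So x = y = mu/2.
Complementary slackness: mu*(x + y - 517) = 0
Primal feasibility: x + y >= 517; dual feasibility: mu >= 0
If mu = 0 then x = y = 0, but 0 + 0 < 517 is infeasible, so the constraint is active.
Constraint active: x + y = 2*(mu/2) = 517 => mu = 517
x = y = 517/2, f = 267289/2
Verify: stationarity 2*(517/2) = 517 = mu; primal 517/2 + 517/2 = 517 >= 517; dual mu = 517 >= 0; complementary slackness 517*(517 - 517) = 0. All KKT conditions hold.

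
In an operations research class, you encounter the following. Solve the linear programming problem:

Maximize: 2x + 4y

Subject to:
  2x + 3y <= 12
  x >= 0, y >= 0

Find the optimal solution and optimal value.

The feasible region has vertices at [(0, 0), (6, 0), (0, 4)].
Checking objective 2x + 4y at each vertex:
  (0, 0): 2*0 + 4*0 = 0
  (6, 0): 2*6 + 4*0 = 12
  (0, 4): 2*0 + 4*4 = 16
Maximum is 16 at (0, 4).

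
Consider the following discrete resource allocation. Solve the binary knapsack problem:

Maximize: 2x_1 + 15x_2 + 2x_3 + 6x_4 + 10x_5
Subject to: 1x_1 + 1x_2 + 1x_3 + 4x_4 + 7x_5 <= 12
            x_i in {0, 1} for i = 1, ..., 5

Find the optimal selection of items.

Items: item 1 (v=2, w=1), item 2 (v=15, w=1), item 3 (v=2, w=1), item 4 (v=6, w=4), item 5 (v=10, w=7)
Capacity: 12
Checking all 32 subsets (w = total weight, v = total value):
  {}: w = 0, v = 0
  {1}: w = 1, v = 2
  {2}: w = 1, v = 15
  {3}: w = 1, v = 2
  {4}: w = 4, v = 6
  {5}: w = 7, v = 10
  {1, 2}: w = 2, v = 17
  {1, 3}: w = 2, v = 4
  {1, 4}: w = 5, v = 8
  {1, 5}: w = 8, v = 12
  {2, 3}: w = 2, v = 17
  {2, 4}: w = 5, v = 21
  {2, 5}: w = 8, v = 25
  {3, 4}: w = 5, v = 8
  {3, 5}: w = 8, v = 12
  {4, 5}: w = 11, v = 16
  {1, 2, 3}: w = 3, v = 19
  {1, 2, 4}: w = 6, v = 23
  {1, 2, 5}: w = 9, v = 27
  {1, 3, 4}: w = 6, v = 10
  {1, 3, 5}: w = 9, v = 14
  {1, 4, 5}: w = 12, v = 18
  {2, 3, 4}: w = 6, v = 23
  {2, 3, 5}: w = 9, v = 27
  {2, 4, 5}: w = 12, v = 31
  {3, 4, 5}: w = 12, v = 18
  {1, 2, 3, 4}: w = 7, v = 25
  {1, 2, 3, 5}: w = 10, v = 29
  {1, 2, 4, 5}: w = 13 > 12, infeasible
  {1, 3, 4, 5}: w = 13 > 12, infeasible
  {2, 3, 4, 5}: w = 13 > 12, infeasible
  {1, 2, 3, 4, 5}: w = 14 > 12, infeasible
Best feasible subset: items [2, 4, 5]
Total weight: 12 <= 12, total value: 31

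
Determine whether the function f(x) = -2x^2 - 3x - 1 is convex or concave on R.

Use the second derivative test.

f(x) = -2x^2 - 3x - 1
f'(x) = -4x - 3
f''(x) = -4
Since f''(x) = -4 < 0 for all x, f is concave on R.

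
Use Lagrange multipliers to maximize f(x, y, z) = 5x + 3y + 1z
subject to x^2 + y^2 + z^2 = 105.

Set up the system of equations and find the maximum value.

Lagrange conditions: 5 = 2*lambda*x, 3 = 2*lambda*y, 1 = 2*lambda*z
So x:5 = y:3 = z:1, i.e. x = 5t, y = 3t, z = 1t
Constraint: t^2*(5^2 + 3^2 + 1^2) = 105
  t^2 * 35 = 105  =>  t = sqrt(3)
Maximum = 5*5t + 3*3t + 1*1t = 35*sqrt(3) = sqrt(3675)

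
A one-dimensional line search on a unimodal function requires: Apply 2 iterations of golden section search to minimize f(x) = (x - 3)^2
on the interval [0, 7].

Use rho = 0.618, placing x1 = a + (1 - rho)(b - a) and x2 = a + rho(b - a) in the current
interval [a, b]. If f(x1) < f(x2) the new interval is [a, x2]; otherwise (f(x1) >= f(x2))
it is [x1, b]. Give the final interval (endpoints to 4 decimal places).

Golden section search for min of f(x) = (x - 3)^2 on [0, 7].
Each step: x1 = a + (1 - rho)(b - a), x2 = a + rho(b - a); if f(x1) < f(x2) keep [a, x2], otherwise keep [x1, b].
Step 1: [0.0000, 7.0000], x1=2.6740 (f=0.1063), x2=4.3260 (f=1.7583); f(x1) < f(x2) => keep [0.0000, 4.3260]
Step 2: [0.0000, 4.3260], x1=1.6525 (f=1.8157), x2=2.6735 (f=0.1066); f(x1) > f(x2) => keep [1.6525, 4.3260]
Final interval: [1.6525, 4.3260]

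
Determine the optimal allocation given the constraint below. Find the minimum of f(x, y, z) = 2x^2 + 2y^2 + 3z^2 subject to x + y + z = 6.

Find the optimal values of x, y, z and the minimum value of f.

Using Lagrange multipliers on f = 2x^2 + 2y^2 + 3z^2 with constraint x + y + z = 6:
Conditions: 2*2*x = lambda, 2*2*y = lambda, 2*3*z = lambda
So x = lambda/4, y = lambda/4, z = lambda/6
Substituting into constraint: lambda * (2/3) = 6
lambda = 9
x = 9/4, y = 9/4, z = 3/2
Minimum value = 27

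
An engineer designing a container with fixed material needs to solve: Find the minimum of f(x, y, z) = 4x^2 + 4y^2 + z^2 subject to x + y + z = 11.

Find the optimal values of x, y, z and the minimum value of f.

Using Lagrange multipliers on f = 4x^2 + 4y^2 + z^2 with constraint x + y + z = 11:
Conditions: 2*4*x = lambda, 2*4*y = lambda, 2*1*z = lambda
So x = lambda/8, y = lambda/8, z = lambda/2
Substituting into constraint: lambda * (3/4) = 11
lambda = 44/3
x = 11/6, y = 11/6, z = 22/3
Minimum value = 242/3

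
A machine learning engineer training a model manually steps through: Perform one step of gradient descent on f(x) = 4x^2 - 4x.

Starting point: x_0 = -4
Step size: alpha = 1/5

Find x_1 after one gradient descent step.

f(x) = 4x^2 - 4x
f'(x) = 8x - 4
f'(-4) = 8*-4 + (-4) = -36
x_1 = x_0 - alpha * f'(x_0) = -4 - 1/5 * -36 = 16/5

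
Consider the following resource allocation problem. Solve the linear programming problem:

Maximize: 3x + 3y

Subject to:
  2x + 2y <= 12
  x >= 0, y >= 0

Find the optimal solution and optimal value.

The feasible region has vertices at [(0, 0), (6, 0), (0, 6)].
Checking objective 3x + 3y at each vertex:
  (0, 0): 3*0 + 3*0 = 0
  (6, 0): 3*6 + 3*0 = 18
  (0, 6): 3*0 + 3*6 = 18
Maximum is 18 at (6, 0).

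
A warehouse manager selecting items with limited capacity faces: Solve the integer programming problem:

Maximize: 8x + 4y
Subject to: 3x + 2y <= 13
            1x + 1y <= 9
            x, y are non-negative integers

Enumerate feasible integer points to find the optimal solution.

Constraint 1: 3x + 2y <= 13
Constraint 2: 1x + 1y <= 9
Feasible x range (need y >= 0): 0 <= x <= min(13/3, 9/1) => x in {0, ..., 4}.
Enumerate feasible integer points row by row (the coefficient of y is 4 > 0, so for each x the largest feasible y gives the best value):
  x = 0: y <= min((13 - 3*0)/2, (9 - 1*0)/1) => y in {0, ..., 6}; best 8*0 + 4*6 = 24
  x = 1: y <= min((13 - 3*1)/2, (9 - 1*1)/1) => y in {0, ..., 5}; best 8*1 + 4*5 = 28
  x = 2: y <= min((13 - 3*2)/2, (9 - 1*2)/1) => y in {0, ..., 3}; best 8*2 + 4*3 = 28
  x = 3: y <= min((13 - 3*3)/2, (9 - 1*3)/1) => y in {0, ..., 2}; best 8*3 + 4*2 = 32
  x = 4: y <= min((13 - 3*4)/2, (9 - 1*4)/1) => y in {0}; best 8*4 + 4*0 = 32
The maximum 8x + 4y = 32 is achieved at x = 3, y = 2.
(The same value 32 is also attained at (4, 0).)
Check: 3*3 + 2*2 = 13 <= 13 and 1*3 + 1*2 = 5 <= 9.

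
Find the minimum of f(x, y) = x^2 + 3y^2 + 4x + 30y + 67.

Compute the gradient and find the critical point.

f(x,y) = x^2 + 3y^2 + 4x + 30y + 67
df/dx = 2x + (4) = 0  =>  x = -2
df/dy = 6y + (30) = 0  =>  y = -5
f(-2, -5) = 1*(-2)^2 + 3*(-5)^2 + 4*(-2) + 30*(-5) + 67 = -12
Hessian is diagonal with entries 2, 6 > 0, so this is a minimum.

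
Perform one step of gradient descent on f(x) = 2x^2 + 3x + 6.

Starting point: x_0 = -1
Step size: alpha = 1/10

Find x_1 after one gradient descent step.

f(x) = 2x^2 + 3x + 6
f'(x) = 4x + 3
f'(-1) = 4*-1 + (3) = -1
x_1 = x_0 - alpha * f'(x_0) = -1 - 1/10 * -1 = -9/10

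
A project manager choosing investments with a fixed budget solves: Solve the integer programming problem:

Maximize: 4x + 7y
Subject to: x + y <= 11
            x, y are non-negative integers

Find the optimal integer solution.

Objective: 4x + 7y, constraint: x + y <= 11
Coefficient of y is 7 > coefficient of x is 4, so allocate the entire budget to y.
Optimal: x = 0, y = 11, value = 77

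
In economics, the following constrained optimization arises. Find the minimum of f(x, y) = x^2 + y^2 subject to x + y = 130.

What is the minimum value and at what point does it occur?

Substitute y = 130 - x into f(x,y) = x^2 + y^2:
g(x) = x^2 + (130 - x)^2 = 2x^2 - 260x + 16900
g'(x) = 4x - 260 = 0  =>  x = 65
y = 130 - 65 = 65
Minimum value = 65^2 + 65^2 = 8450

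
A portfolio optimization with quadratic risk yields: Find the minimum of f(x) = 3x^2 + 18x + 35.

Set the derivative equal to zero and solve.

f(x) = 3x^2 + 18x + 35
f'(x) = 6x + (18) = 0
x = -18/6 = -3
f(-3) = 8
Since f''(x) = 6 > 0, this is a minimum.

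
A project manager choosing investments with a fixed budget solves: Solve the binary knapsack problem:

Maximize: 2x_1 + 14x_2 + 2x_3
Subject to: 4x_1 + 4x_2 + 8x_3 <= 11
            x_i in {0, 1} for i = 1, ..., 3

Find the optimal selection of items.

Items: item 1 (v=2, w=4), item 2 (v=14, w=4), item 3 (v=2, w=8)
Capacity: 11
Checking all 8 subsets (w = total weight, v = total value):
  {}: w = 0, v = 0
  {1}: w = 4, v = 2
  {2}: w = 4, v = 14
  {3}: w = 8, v = 2
  {1, 2}: w = 8, v = 16
  {1, 3}: w = 12 > 11, infeasible
  {2, 3}: w = 12 > 11, infeasible
  {1, 2, 3}: w = 16 > 11, infeasible
Best feasible subset: items [1, 2]
Total weight: 8 <= 11, total value: 16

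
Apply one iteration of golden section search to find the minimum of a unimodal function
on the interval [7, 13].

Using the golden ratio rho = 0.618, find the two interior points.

Golden section search on [7, 13].
Golden ratio rho = 0.618 (approx).
Interior points:
  x_1 = 7 + (1-0.618)*6 = 9.2920
  x_2 = 7 + 0.618*6 = 10.7080
Compare f(x_1) and f(x_2) to determine which subinterval to keep.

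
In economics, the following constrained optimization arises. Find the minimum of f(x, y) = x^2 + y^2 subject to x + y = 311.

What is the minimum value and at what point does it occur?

Substitute y = 311 - x into f(x,y) = x^2 + y^2:
g(x) = x^2 + (311 - x)^2 = 2x^2 - 622x + 96721
g'(x) = 4x - 622 = 0  =>  x = 311/2
y = 311 - 311/2 = 311/2
Minimum value = (311/2)^2 + (311/2)^2 = 96721/2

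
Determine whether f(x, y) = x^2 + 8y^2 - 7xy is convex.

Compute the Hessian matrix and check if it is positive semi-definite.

f(x,y) = x^2 + 8y^2 - 7xy
Hessian H = [[2, -7], [-7, 16]]
trace(H) = 18, det(H) = -17
Eigenvalues: (18 +/- sqrt(392)) / 2 = 18.9, -0.8995
Since not both eigenvalues positive, f is neither convex nor concave.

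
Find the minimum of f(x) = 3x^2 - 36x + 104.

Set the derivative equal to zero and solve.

f(x) = 3x^2 - 36x + 104
f'(x) = 6x + (-36) = 0
x = 36/6 = 6
f(6) = -4
Since f''(x) = 6 > 0, this is a minimum.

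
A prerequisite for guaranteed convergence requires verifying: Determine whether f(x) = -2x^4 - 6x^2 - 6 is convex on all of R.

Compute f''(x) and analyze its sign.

f(x) = -2x^4 - 6x^2 - 6
f'(x) = -8x^3 + -12x
f''(x) = -24x^2 + -12
f''(x) = -24x^2 + -12 <= -12 < 0 for all x
Therefore, f is concave on R.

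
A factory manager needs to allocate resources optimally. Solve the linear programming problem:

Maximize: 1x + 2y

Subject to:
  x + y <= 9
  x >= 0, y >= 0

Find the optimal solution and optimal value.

The feasible region has vertices at [(0, 0), (9, 0), (0, 9)].
Checking objective 1x + 2y at each vertex:
  (0, 0): 1*0 + 2*0 = 0
  (9, 0): 1*9 + 2*0 = 9
  (0, 9): 1*0 + 2*9 = 18
Maximum is 18 at (0, 9).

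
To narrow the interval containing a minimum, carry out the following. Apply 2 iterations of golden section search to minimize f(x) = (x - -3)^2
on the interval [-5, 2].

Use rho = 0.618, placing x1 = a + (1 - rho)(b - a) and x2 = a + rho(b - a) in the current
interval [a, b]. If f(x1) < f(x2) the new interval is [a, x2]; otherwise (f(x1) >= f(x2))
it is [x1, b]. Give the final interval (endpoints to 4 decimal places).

Golden section search for min of f(x) = (x - -3)^2 on [-5, 2].
Each step: x1 = a + (1 - rho)(b - a), x2 = a + rho(b - a); if f(x1) < f(x2) keep [a, x2], otherwise keep [x1, b].
Step 1: [-5.0000, 2.0000], x1=-2.3260 (f=0.4543), x2=-0.6740 (f=5.4103); f(x1) < f(x2) => keep [-5.0000, -0.6740]
Step 2: [-5.0000, -0.6740], x1=-3.3475 (f=0.1207), x2=-2.3265 (f=0.4536); f(x1) < f(x2) => keep [-5.0000, -2.3265]
Final interval: [-5.0000, -2.3265]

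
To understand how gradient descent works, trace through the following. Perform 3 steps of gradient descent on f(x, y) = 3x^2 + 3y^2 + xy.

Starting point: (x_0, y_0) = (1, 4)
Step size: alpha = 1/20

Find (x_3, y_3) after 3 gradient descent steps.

f(x,y) = 3x^2 + 3y^2 + xy
grad_x = 6x + 1y, grad_y = 6y + 1x
Step 1: grad = (10, 25), (1/2, 11/4)
Step 2: grad = (23/4, 17), (17/80, 19/10)
Step 3: grad = (127/40, 929/80), (43/800, 2111/1600)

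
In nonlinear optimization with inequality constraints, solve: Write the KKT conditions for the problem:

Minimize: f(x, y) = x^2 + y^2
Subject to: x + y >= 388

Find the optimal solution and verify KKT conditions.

KKT conditions for min x^2 + y^2 s.t. x + y >= 388:
Stationarity: 2x = mu, 2y = mu
So x = y = mu/2.
Complementary slackness: mu*(x + y - 388) = 0
Primal feasibility: x + y >= 388; dual feasibility: mu >= 0
If mu = 0 then x = y = 0, but 0 + 0 < 388 is infeasible, so the constraint is active.
Constraint active: x + y = 2*(mu/2) = 388 => mu = 388
x = y = 194, f = 75272
Verify: stationarity 2*194 = 388 = mu; primal 194 + 194 = 388 >= 388; dual mu = 388 >= 0; complementary slackness 388*(388 - 388) = 0. All KKT conditions hold.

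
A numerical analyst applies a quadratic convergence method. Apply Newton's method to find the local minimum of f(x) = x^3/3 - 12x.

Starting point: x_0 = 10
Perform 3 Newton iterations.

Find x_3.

f(x) = x^3/3 - 12x
f'(x) = x^2 - 12, f''(x) = 2x
Newton update: x_{n+1} = x_n - (x_n^2 - 12)/(2*x_n)
Step 1: x_0 = 10, f'=88, f''=20, x_1 = 28/5
Step 2: x_1 = 28/5, f'=484/25, f''=56/5, x_2 = 271/70
Step 3: x_2 = 271/70, f'=14641/4900, f''=271/35, x_3 = 132241/37940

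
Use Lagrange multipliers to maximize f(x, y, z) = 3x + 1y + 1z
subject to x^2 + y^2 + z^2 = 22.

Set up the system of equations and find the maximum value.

Lagrange conditions: 3 = 2*lambda*x, 1 = 2*lambda*y, 1 = 2*lambda*z
So x:3 = y:1 = z:1, i.e. x = 3t, y = 1t, z = 1t
Constraint: t^2*(3^2 + 1^2 + 1^2) = 22
  t^2 * 11 = 22  =>  t = sqrt(2)
Maximum = 3*3t + 1*1t + 1*1t = 11*sqrt(2) = sqrt(242)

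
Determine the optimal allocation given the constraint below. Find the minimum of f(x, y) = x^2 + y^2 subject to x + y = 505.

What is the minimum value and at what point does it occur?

Substitute y = 505 - x into f(x,y) = x^2 + y^2:
g(x) = x^2 + (505 - x)^2 = 2x^2 - 1010x + 255025
g'(x) = 4x - 1010 = 0  =>  x = 505/2
y = 505 - 505/2 = 505/2
Minimum value = (505/2)^2 + (505/2)^2 = 255025/2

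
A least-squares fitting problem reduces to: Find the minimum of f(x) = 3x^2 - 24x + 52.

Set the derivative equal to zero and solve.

f(x) = 3x^2 - 24x + 52
f'(x) = 6x + (-24) = 0
x = 24/6 = 4
f(4) = 4
Since f''(x) = 6 > 0, this is a minimum.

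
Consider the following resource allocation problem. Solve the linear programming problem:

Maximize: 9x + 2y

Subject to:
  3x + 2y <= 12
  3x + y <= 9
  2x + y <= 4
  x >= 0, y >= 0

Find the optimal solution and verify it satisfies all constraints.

Feasible vertices: (0, 0), (0, 4), (2, 0)
Objective 9x + 2y at each vertex:
  (0, 0): 0
  (0, 4): 8
  (2, 0): 18
Maximum is 18 at (2, 0).
Verify constraints at (x, y) = (2, 0):
  3*2 + 2*0 = 6 <= 12
  3*2 + 1*0 = 6 <= 9
  2*2 + 1*0 = 4 <= 4 (active)
  x = 2 >= 0, y = 0 >= 0. All constraints satisfied.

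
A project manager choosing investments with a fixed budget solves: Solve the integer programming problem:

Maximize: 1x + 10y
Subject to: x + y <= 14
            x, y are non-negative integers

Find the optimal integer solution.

Objective: 1x + 10y, constraint: x + y <= 14
Coefficient of y is 10 > coefficient of x is 1, so allocate the entire budget to y.
Optimal: x = 0, y = 14, value = 140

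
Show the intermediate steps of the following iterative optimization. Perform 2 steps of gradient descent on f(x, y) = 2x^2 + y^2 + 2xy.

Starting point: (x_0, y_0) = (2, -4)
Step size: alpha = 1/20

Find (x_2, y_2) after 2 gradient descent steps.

f(x,y) = 2x^2 + y^2 + 2xy
grad_x = 4x + 2y, grad_y = 2y + 2x
Step 1: grad = (0, -4), (2, -19/5)
Step 2: grad = (2/5, -18/5), (99/50, -181/50)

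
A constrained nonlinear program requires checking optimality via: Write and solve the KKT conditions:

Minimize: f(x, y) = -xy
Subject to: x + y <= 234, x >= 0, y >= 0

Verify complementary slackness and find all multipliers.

Problem: min -xy s.t. x + y <= 234 (multiplier lambda), x >= 0 (mu_x), y >= 0 (mu_y)
KKT stationarity: -y + lambda - mu_x = 0, -x + lambda - mu_y = 0, with lambda, mu_x, mu_y >= 0
Complementary slackness: lambda*(x + y - 234) = 0, mu_x*x = 0, mu_y*y = 0
If lambda = 0: y = -mu_x <= 0 and x = -mu_y <= 0 force x = y = 0 with f = 0; but x = y = 117 is feasible with f = -13689 < 0, so this is not the minimum. Hence lambda > 0 and x + y = 234.
Try x > 0, y > 0 (so mu_x = mu_y = 0): y = lambda, x = lambda => x = y = lambda
x + y = 234 => 2*lambda = 234 => lambda = 117
x* = y* = 117 > 0, consistent with mu_x = mu_y = 0.
(Any feasible point with x = 0 or y = 0 has f = 0 > -13689, so the minimum is not on those boundaries.)
min(-xy) = -13689 (i.e. max xy = 13689)
Multipliers: lambda = 117, mu_x = 0, mu_y = 0
Complementary slackness: lambda*(x + y - 234) = 117*(117 + 117 - 234) = 0, mu_x*x = 0*117 = 0, mu_y*y = 0*117 = 0. Satisfied.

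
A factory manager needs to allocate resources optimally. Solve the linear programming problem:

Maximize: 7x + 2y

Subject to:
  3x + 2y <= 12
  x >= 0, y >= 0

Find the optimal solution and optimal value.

The feasible region has vertices at [(0, 0), (4, 0), (0, 6)].
Checking objective 7x + 2y at each vertex:
  (0, 0): 7*0 + 2*0 = 0
  (4, 0): 7*4 + 2*0 = 28
  (0, 6): 7*0 + 2*6 = 12
Maximum is 28 at (4, 0).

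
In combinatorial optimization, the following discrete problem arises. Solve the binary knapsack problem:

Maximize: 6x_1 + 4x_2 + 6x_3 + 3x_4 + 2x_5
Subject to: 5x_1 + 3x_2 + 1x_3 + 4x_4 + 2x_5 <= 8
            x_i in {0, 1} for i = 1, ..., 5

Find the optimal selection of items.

Items: item 1 (v=6, w=5), item 2 (v=4, w=3), item 3 (v=6, w=1), item 4 (v=3, w=4), item 5 (v=2, w=2)
Capacity: 8
Checking all 32 subsets (w = total weight, v = total value):
  {}: w = 0, v = 0
  {1}: w = 5, v = 6
  {2}: w = 3, v = 4
  {3}: w = 1, v = 6
  {4}: w = 4, v = 3
  {5}: w = 2, v = 2
  {1, 2}: w = 8, v = 10
  {1, 3}: w = 6, v = 12
  {1, 4}: w = 9 > 8, infeasible
  {1, 5}: w = 7, v = 8
  {2, 3}: w = 4, v = 10
  {2, 4}: w = 7, v = 7
  {2, 5}: w = 5, v = 6
  {3, 4}: w = 5, v = 9
  {3, 5}: w = 3, v = 8
  {4, 5}: w = 6, v = 5
  {1, 2, 3}: w = 9 > 8, infeasible
  {1, 2, 4}: w = 12 > 8, infeasible
  {1, 2, 5}: w = 10 > 8, infeasible
  {1, 3, 4}: w = 10 > 8, infeasible
  {1, 3, 5}: w = 8, v = 14
  {1, 4, 5}: w = 11 > 8, infeasible
  {2, 3, 4}: w = 8, v = 13
  {2, 3, 5}: w = 6, v = 12
  {2, 4, 5}: w = 9 > 8, infeasible
  {3, 4, 5}: w = 7, v = 11
  {1, 2, 3, 4}: w = 13 > 8, infeasible
  {1, 2, 3, 5}: w = 11 > 8, infeasible
  {1, 2, 4, 5}: w = 14 > 8, infeasible
  {1, 3, 4, 5}: w = 12 > 8, infeasible
  {2, 3, 4, 5}: w = 10 > 8, infeasible
  {1, 2, 3, 4, 5}: w = 15 > 8, infeasible
Best feasible subset: items [1, 3, 5]
Total weight: 8 <= 8, total value: 14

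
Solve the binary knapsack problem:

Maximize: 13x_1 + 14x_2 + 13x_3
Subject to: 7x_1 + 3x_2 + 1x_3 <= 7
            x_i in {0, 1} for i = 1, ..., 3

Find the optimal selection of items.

Items: item 1 (v=13, w=7), item 2 (v=14, w=3), item 3 (v=13, w=1)
Capacity: 7
Checking all 8 subsets (w = total weight, v = total value):
  {}: w = 0, v = 0
  {1}: w = 7, v = 13
  {2}: w = 3, v = 14
  {3}: w = 1, v = 13
  {1, 2}: w = 10 > 7, infeasible
  {1, 3}: w = 8 > 7, infeasible
  {2, 3}: w = 4, v = 27
  {1, 2, 3}: w = 11 > 7, infeasible
Best feasible subset: items [2, 3]
Total weight: 4 <= 7, total value: 27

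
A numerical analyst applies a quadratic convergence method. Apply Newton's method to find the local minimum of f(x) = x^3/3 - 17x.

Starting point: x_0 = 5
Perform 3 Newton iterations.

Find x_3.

f(x) = x^3/3 - 17x
f'(x) = x^2 - 17, f''(x) = 2x
Newton update: x_{n+1} = x_n - (x_n^2 - 17)/(2*x_n)
Step 1: x_0 = 5, f'=8, f''=10, x_1 = 21/5
Step 2: x_1 = 21/5, f'=16/25, f''=42/5, x_2 = 433/105
Step 3: x_2 = 433/105, f'=64/11025, f''=866/105, x_3 = 187457/45465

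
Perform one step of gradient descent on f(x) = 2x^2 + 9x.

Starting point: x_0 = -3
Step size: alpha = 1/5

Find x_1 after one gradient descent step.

f(x) = 2x^2 + 9x
f'(x) = 4x + 9
f'(-3) = 4*-3 + (9) = -3
x_1 = x_0 - alpha * f'(x_0) = -3 - 1/5 * -3 = -12/5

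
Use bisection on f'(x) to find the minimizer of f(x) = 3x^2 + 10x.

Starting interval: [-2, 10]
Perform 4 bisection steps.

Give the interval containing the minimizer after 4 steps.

Finding critical point of f(x) = 3x^2 + 10x using bisection on f'(x) = 6x + 10.
f'(x) = 0 when x = -5/3.
Starting interval: [-2, 10]
Step 1: mid = 4, f'(mid) = 34, new interval = [-2, 4]
Step 2: mid = 1, f'(mid) = 16, new interval = [-2, 1]
Step 3: mid = -1/2, f'(mid) = 7, new interval = [-2, -1/2]
Step 4: mid = -5/4, f'(mid) = 5/2, new interval = [-2, -5/4]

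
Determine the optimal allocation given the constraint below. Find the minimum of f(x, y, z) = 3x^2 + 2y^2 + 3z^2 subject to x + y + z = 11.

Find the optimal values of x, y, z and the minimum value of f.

Using Lagrange multipliers on f = 3x^2 + 2y^2 + 3z^2 with constraint x + y + z = 11:
Conditions: 2*3*x = lambda, 2*2*y = lambda, 2*3*z = lambda
So x = lambda/6, y = lambda/4, z = lambda/6
Substituting into constraint: lambda * (7/12) = 11
lambda = 132/7
x = 22/7, y = 33/7, z = 22/7
Minimum value = 726/7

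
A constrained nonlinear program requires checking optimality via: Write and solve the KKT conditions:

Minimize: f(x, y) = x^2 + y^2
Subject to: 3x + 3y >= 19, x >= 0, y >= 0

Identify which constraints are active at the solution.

KKT conditions for min x^2 + y^2 s.t. 3x + 3y >= 19, x >= 0, y >= 0:
Stationarity: 2x = mu*3 + mu_x, 2y = mu*3 + mu_y, with mu, mu_x, mu_y >= 0
Complementary slackness: mu*(3x + 3y - 19) = 0, mu_x*x = 0, mu_y*y = 0
(0, 0) is infeasible (3*0 + 3*0 < 19), so if mu = 0 stationarity would force x = mu_x/2 >= 0, y = mu_y/2 >= 0 with mu_x*x = mu_y*y = 0, i.e. x = y = 0: contradiction. Hence mu > 0 and 3x + 3y = 19 is active.
Try x > 0, y > 0 (so mu_x = mu_y = 0): x = 3*mu/2, y = 3*mu/2
Substitute: 3*(3*mu/2) + 3*(3*mu/2) = 19
  mu*18/2 = 19 => mu = 19/9
x* = 19/6 > 0, y* = 19/6 > 0, consistent with mu_x = mu_y = 0.
f is convex and the constraints are linear, so this KKT point is the global minimum.
f* = 361/18
Active constraints: 3x + 3y >= 19 (holds with equality, mu = 19/9 > 0); x >= 0 and y >= 0 are inactive (mu_x = mu_y = 0).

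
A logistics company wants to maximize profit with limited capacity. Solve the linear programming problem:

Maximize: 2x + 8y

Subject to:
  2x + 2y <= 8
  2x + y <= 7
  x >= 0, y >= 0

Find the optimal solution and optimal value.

Feasible vertices: (0, 0), (0, 4), (3, 1), (7/2, 0)
Objective 2x + 8y at each:
  (0, 0): 0
  (0, 4): 32
  (3, 1): 14
  (7/2, 0): 7
Maximum is 32 at (0, 4).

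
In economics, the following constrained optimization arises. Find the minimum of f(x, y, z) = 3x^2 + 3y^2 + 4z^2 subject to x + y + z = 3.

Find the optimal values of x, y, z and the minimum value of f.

Using Lagrange multipliers on f = 3x^2 + 3y^2 + 4z^2 with constraint x + y + z = 3:
Conditions: 2*3*x = lambda, 2*3*y = lambda, 2*4*z = lambda
So x = lambda/6, y = lambda/6, z = lambda/8
Substituting into constraint: lambda * (11/24) = 3
lambda = 72/11
x = 12/11, y = 12/11, z = 9/11
Minimum value = 108/11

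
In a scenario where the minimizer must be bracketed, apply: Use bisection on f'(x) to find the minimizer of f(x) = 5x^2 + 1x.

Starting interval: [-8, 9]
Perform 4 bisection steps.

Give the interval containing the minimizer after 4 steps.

Finding critical point of f(x) = 5x^2 + 1x using bisection on f'(x) = 10x + 1.
f'(x) = 0 when x = -1/10.
Starting interval: [-8, 9]
Step 1: mid = 1/2, f'(mid) = 6, new interval = [-8, 1/2]
Step 2: mid = -15/4, f'(mid) = -73/2, new interval = [-15/4, 1/2]
Step 3: mid = -13/8, f'(mid) = -61/4, new interval = [-13/8, 1/2]
Step 4: mid = -9/16, f'(mid) = -37/8, new interval = [-9/16, 1/2]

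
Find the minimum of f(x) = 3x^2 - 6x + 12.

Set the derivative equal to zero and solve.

f(x) = 3x^2 - 6x + 12
f'(x) = 6x + (-6) = 0
x = 6/6 = 1
f(1) = 9
Since f''(x) = 6 > 0, this is a minimum.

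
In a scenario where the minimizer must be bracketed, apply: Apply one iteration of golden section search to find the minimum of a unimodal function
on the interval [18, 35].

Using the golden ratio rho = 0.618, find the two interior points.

Golden section search on [18, 35].
Golden ratio rho = 0.618 (approx).
Interior points:
  x_1 = 18 + (1-0.618)*17 = 24.4940
  x_2 = 18 + 0.618*17 = 28.5060
Compare f(x_1) and f(x_2) to determine which subinterval to keep.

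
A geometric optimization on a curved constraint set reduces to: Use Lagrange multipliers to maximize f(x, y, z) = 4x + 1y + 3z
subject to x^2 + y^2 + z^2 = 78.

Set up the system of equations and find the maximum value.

Lagrange conditions: 4 = 2*lambda*x, 1 = 2*lambda*y, 3 = 2*lambda*z
So x:4 = y:1 = z:3, i.e. x = 4t, y = 1t, z = 3t
Constraint: t^2*(4^2 + 1^2 + 3^2) = 78
  t^2 * 26 = 78  =>  t = sqrt(3)
Maximum = 4*4t + 1*1t + 3*3t = 26*sqrt(3) = sqrt(2028)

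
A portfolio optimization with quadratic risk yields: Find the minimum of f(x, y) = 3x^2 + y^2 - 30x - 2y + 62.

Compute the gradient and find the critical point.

f(x,y) = 3x^2 + y^2 - 30x - 2y + 62
df/dx = 6x + (-30) = 0  =>  x = 5
df/dy = 2y + (-2) = 0  =>  y = 1
f(5, 1) = 3*(5)^2 + 1*(1)^2 + -30*(5) + -2*(1) + 62 = -14
Hessian is diagonal with entries 6, 2 > 0, so this is a minimum.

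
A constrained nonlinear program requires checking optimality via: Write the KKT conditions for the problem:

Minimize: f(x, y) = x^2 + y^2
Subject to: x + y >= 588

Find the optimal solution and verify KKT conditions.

KKT conditions for min x^2 + y^2 s.t. x + y >= 588:
Stationarity: 2x = mu, 2y = mu
So x = y = mu/2.
Complementary slackness: mu*(x + y - 588) = 0
Primal feasibility: x + y >= 588; dual feasibility: mu >= 0
If mu = 0 then x = y = 0, but 0 + 0 < 588 is infeasible, so the constraint is active.
Constraint active: x + y = 2*(mu/2) = 588 => mu = 588
x = y = 294, f = 172872
Verify: stationarity 2*294 = 588 = mu; primal 294 + 294 = 588 >= 588; dual mu = 588 >= 0; complementary slackness 588*(588 - 588) = 0. All KKT conditions hold.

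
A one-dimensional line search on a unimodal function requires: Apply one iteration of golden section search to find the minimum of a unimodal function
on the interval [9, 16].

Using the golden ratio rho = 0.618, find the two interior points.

Golden section search on [9, 16].
Golden ratio rho = 0.618 (approx).
Interior points:
  x_1 = 9 + (1-0.618)*7 = 11.6740
  x_2 = 9 + 0.618*7 = 13.3260
Compare f(x_1) and f(x_2) to determine which subinterval to keep.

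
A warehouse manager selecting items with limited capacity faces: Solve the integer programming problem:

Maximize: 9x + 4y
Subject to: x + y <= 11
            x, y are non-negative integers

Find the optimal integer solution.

Objective: 9x + 4y, constraint: x + y <= 11
Coefficient of x is 9 >= coefficient of y is 4, so allocate the entire budget to x.
Optimal: x = 11, y = 0, value = 99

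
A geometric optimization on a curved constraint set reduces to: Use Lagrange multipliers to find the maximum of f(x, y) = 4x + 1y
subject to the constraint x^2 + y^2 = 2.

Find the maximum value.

Set up Lagrange conditions: grad f = lambda * grad g
  4 = 2*lambda*x
  1 = 2*lambda*y
From these: x/y = 4/1, so x = 4t, y = 1t for some t.
Substitute into constraint: (4t)^2 + (1t)^2 = 2
  t^2 * 17 = 2
  t = sqrt(2/17)
Maximum = 4*x + 1*y = (4^2 + 1^2)*t = 17 * sqrt(2/17) = sqrt(34)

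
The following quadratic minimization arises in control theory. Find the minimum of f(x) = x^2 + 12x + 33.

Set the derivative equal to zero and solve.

f(x) = x^2 + 12x + 33
f'(x) = 2x + (12) = 0
x = -12/2 = -6
f(-6) = -3
Since f''(x) = 2 > 0, this is a minimum.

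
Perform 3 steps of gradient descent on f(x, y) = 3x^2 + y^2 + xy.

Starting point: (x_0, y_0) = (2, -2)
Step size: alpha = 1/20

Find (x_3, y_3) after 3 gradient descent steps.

f(x,y) = 3x^2 + y^2 + xy
grad_x = 6x + 1y, grad_y = 2y + 1x
Step 1: grad = (10, -2), (3/2, -19/10)
Step 2: grad = (71/10, -23/10), (229/200, -357/200)
Step 3: grad = (1017/200, -97/40), (3563/4000, -1331/800)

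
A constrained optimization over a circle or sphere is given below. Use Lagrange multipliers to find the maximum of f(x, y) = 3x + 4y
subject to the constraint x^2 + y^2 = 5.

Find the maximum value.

Set up Lagrange conditions: grad f = lambda * grad g
  3 = 2*lambda*x
  4 = 2*lambda*y
From these: x/y = 3/4, so x = 3t, y = 4t for some t.
Substitute into constraint: (3t)^2 + (4t)^2 = 5
  t^2 * 25 = 5
  t = sqrt(5/25)
Maximum = 3*x + 4*y = (3^2 + 4^2)*t = 25 * sqrt(5/25) = sqrt(125)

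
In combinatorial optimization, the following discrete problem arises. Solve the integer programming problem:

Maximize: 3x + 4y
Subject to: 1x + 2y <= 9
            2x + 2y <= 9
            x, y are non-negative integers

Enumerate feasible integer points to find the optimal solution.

Constraint 1: 1x + 2y <= 9
Constraint 2: 2x + 2y <= 9
Feasible x range (need y >= 0): 0 <= x <= min(9/1, 9/2) => x in {0, ..., 4}.
Enumerate feasible integer points row by row (the coefficient of y is 4 > 0, so for each x the largest feasible y gives the best value):
  x = 0: y <= min((9 - 1*0)/2, (9 - 2*0)/2) => y in {0, ..., 4}; best 3*0 + 4*4 = 16
  x = 1: y <= min((9 - 1*1)/2, (9 - 2*1)/2) => y in {0, ..., 3}; best 3*1 + 4*3 = 15
  x = 2: y <= min((9 - 1*2)/2, (9 - 2*2)/2) => y in {0, ..., 2}; best 3*2 + 4*2 = 14
  x = 3: y <= min((9 - 1*3)/2, (9 - 2*3)/2) => y in {0, ..., 1}; best 3*3 + 4*1 = 13
  x = 4: y <= min((9 - 1*4)/2, (9 - 2*4)/2) => y in {0}; best 3*4 + 4*0 = 12
The maximum 3x + 4y = 16 is achieved at x = 0, y = 4.
Check: 1*0 + 2*4 = 8 <= 9 and 2*0 + 2*4 = 8 <= 9.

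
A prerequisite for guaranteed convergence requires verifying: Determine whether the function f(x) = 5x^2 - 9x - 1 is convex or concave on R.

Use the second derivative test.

f(x) = 5x^2 - 9x - 1
f'(x) = 10x - 9
f''(x) = 10
Since f''(x) = 10 > 0 for all x, f is convex on R.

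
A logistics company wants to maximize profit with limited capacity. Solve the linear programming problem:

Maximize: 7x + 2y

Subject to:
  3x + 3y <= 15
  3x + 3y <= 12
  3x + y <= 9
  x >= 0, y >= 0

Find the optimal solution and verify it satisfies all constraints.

Feasible vertices: (0, 0), (0, 4), (5/2, 3/2), (3, 0)
Objective 7x + 2y at each vertex:
  (0, 0): 0
  (0, 4): 8
  (5/2, 3/2): 41/2
  (3, 0): 21
Maximum is 21 at (3, 0).
Verify constraints at (x, y) = (3, 0):
  3*3 + 3*0 = 9 <= 15
  3*3 + 3*0 = 9 <= 12
  3*3 + 1*0 = 9 <= 9 (active)
  x = 3 >= 0, y = 0 >= 0. All constraints satisfied.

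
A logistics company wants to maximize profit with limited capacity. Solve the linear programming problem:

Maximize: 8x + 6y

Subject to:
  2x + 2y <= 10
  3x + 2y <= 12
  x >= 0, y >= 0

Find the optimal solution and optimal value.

Feasible vertices: (0, 0), (0, 5), (2, 3), (4, 0)
Objective 8x + 6y at each:
  (0, 0): 0
  (0, 5): 30
  (2, 3): 34
  (4, 0): 32
Maximum is 34 at (2, 3).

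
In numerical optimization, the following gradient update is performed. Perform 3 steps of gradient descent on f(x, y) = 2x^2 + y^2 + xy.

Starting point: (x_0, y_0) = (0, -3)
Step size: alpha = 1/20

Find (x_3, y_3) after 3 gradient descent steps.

f(x,y) = 2x^2 + y^2 + xy
grad_x = 4x + 1y, grad_y = 2y + 1x
Step 1: grad = (-3, -6), (3/20, -27/10)
Step 2: grad = (-21/10, -21/4), (51/200, -39/16)
Step 3: grad = (-567/400, -231/50), (2607/8000, -4413/2000)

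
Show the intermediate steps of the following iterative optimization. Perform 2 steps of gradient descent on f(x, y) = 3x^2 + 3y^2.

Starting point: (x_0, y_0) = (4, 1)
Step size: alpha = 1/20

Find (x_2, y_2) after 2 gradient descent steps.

f(x,y) = 3x^2 + 3y^2
grad_x = 6x + 0y, grad_y = 6y + 0x
Step 1: grad = (24, 6), (14/5, 7/10)
Step 2: grad = (84/5, 21/5), (49/25, 49/100)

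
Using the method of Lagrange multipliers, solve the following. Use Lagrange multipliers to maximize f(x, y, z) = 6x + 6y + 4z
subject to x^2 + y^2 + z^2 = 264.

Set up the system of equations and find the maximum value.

Lagrange conditions: 6 = 2*lambda*x, 6 = 2*lambda*y, 4 = 2*lambda*z
So x:6 = y:6 = z:4, i.e. x = 6t, y = 6t, z = 4t
Constraint: t^2*(6^2 + 6^2 + 4^2) = 264
  t^2 * 88 = 264  =>  t = sqrt(3)
Maximum = 6*6t + 6*6t + 4*4t = 88*sqrt(3) = sqrt(23232)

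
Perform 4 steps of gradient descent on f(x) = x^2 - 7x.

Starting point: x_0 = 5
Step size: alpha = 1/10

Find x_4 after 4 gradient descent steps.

f(x) = x^2 - 7x, f'(x) = 2x + (-7)
Step 1: f'(5) = 3, x_1 = 5 - 1/10 * 3 = 47/10
Step 2: f'(47/10) = 12/5, x_2 = 47/10 - 1/10 * 12/5 = 223/50
Step 3: f'(223/50) = 48/25, x_3 = 223/50 - 1/10 * 48/25 = 1067/250
Step 4: f'(1067/250) = 192/125, x_4 = 1067/250 - 1/10 * 192/125 = 5143/1250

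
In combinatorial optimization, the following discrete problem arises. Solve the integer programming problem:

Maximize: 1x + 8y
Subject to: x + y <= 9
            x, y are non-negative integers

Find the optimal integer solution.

Objective: 1x + 8y, constraint: x + y <= 9
Coefficient of y is 8 > coefficient of x is 1, so allocate the entire budget to y.
Optimal: x = 0, y = 9, value = 72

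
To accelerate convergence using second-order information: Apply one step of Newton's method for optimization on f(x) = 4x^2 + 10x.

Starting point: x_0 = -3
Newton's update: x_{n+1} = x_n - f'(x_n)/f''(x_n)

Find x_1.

f(x) = 4x^2 + 10x
f'(x) = 8x + (10), f''(x) = 8
Newton step: x_1 = x_0 - f'(x_0)/f''(x_0)
f'(-3) = -14
x_1 = -3 - -14/8 = -5/4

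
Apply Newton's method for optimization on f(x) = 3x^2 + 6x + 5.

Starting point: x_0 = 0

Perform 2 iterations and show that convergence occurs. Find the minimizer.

f(x) = 3x^2 + 6x + 5, f'(x) = 6x + (6), f''(x) = 6
Step 1: f'(0) = 6, x_1 = 0 - 6/6 = -1
Step 2: f'(-1) = 0, x_2 = -1 (converged)
Newton's method converges in 1 step for quadratics.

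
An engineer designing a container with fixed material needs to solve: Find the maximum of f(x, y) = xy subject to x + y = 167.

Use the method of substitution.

Substitute y = 167 - x into f(x,y) = xy:
g(x) = x(167 - x) = 167x - x^2
g'(x) = 167 - 2x = 0  =>  x = 167/2
y = 167 - 167/2 = 167/2
Maximum value = (167/2) * (167/2) = 27889/4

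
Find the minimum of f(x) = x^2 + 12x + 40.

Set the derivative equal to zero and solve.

f(x) = x^2 + 12x + 40
f'(x) = 2x + (12) = 0
x = -12/2 = -6
f(-6) = 4
Since f''(x) = 2 > 0, this is a minimum.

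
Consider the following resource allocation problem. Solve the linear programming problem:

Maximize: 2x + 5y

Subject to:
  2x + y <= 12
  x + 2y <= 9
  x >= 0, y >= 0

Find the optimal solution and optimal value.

Feasible vertices: (0, 0), (0, 9/2), (5, 2), (6, 0)
Objective 2x + 5y at each:
  (0, 0): 0
  (0, 9/2): 45/2
  (5, 2): 20
  (6, 0): 12
Maximum is 45/2 at (0, 9/2).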